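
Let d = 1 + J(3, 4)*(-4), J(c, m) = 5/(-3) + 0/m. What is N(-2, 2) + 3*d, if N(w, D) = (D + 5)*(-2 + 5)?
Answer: 44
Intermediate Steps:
N(w, D) = 15 + 3*D (N(w, D) = (5 + D)*3 = 15 + 3*D)
J(c, m) = -5/3 (J(c, m) = 5*(-1/3) + 0 = -5/3 + 0 = -5/3)
d = 23/3 (d = 1 - 5/3*(-4) = 1 + 20/3 = 23/3 ≈ 7.6667)
N(-2, 2) + 3*d = (15 + 3*2) + 3*(23/3) = (15 + 6) + 23 = 21 + 23 = 44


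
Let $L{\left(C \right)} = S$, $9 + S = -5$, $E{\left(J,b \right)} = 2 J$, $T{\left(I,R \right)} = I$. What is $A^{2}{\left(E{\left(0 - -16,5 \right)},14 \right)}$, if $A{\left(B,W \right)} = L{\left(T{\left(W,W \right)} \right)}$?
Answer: $196$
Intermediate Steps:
$S = -14$ ($S = -9 - 5 = -14$)
$L{\left(C \right)} = -14$
$A{\left(B,W \right)} = -14$
$A^{2}{\left(E{\left(0 - -16,5 \right)},14 \right)} = \left(-14\right)^{2} = 196$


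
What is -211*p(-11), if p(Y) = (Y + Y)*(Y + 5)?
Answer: -27852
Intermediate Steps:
p(Y) = 2*Y*(5 + Y) (p(Y) = (2*Y)*(5 + Y) = 2*Y*(5 + Y))
-211*p(-11) = -422*(-11)*(5 - 11) = -422*(-11)*(-6) = -211*132 = -27852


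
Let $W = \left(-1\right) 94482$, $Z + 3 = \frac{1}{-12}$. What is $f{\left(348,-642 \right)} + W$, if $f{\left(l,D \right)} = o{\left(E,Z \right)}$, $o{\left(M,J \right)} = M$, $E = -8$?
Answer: $-94490$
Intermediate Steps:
$Z = - \frac{37}{12}$ ($Z = -3 + \frac{1}{-12} = -3 - \frac{1}{12} = - \frac{37}{12} \approx -3.0833$)
$W = -94482$
$f{\left(l,D \right)} = -8$
$f{\left(348,-642 \right)} + W = -8 - 94482 = -94490$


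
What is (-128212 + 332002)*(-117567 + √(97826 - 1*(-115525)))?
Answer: -23958978930 + 3872010*√591 ≈ -2.3865e+10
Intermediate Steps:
(-128212 + 332002)*(-117567 + √(97826 - 1*(-115525))) = 203790*(-117567 + √(97826 + 115525)) = 203790*(-117567 + √213351) = 203790*(-117567 + 19*√591) = -23958978930 + 3872010*√591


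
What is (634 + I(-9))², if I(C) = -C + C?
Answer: 401956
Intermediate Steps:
I(C) = 0
(634 + I(-9))² = (634 + 0)² = 634² = 401956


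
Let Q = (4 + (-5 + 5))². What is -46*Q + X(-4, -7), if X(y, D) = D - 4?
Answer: -747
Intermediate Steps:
X(y, D) = -4 + D
Q = 16 (Q = (4 + 0)² = 4² = 16)
-46*Q + X(-4, -7) = -46*16 + (-4 - 7) = -736 - 11 = -747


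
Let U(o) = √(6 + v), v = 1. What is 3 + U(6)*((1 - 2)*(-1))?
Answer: 3 + √7 ≈ 5.6458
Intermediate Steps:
U(o) = √7 (U(o) = √(6 + 1) = √7)
3 + U(6)*((1 - 2)*(-1)) = 3 + √7*((1 - 2)*(-1)) = 3 + √7*(-1*(-1)) = 3 + √7*1 = 3 + √7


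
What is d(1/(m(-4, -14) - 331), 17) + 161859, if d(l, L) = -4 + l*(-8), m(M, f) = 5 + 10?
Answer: 12786547/79 ≈ 1.6186e+5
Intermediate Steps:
m(M, f) = 15
d(l, L) = -4 - 8*l
d(1/(m(-4, -14) - 331), 17) + 161859 = (-4 - 8/(15 - 331)) + 161859 = (-4 - 8/(-316)) + 161859 = (-4 - 8*(-1/316)) + 161859 = (-4 + 2/79) + 161859 = -314/79 + 161859 = 12786547/79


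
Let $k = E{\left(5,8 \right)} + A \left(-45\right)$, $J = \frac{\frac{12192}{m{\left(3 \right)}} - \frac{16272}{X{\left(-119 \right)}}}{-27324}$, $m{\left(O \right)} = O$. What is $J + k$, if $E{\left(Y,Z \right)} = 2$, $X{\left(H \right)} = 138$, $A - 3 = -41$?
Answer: $\frac{268954766}{157113} \approx 1711.9$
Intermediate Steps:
$A = -38$ ($A = 3 - 41 = -38$)
$J = - \frac{22690}{157113}$ ($J = \frac{\frac{12192}{3} - \frac{16272}{138}}{-27324} = \left(12192 \cdot \frac{1}{3} - \frac{2712}{23}\right) \left(- \frac{1}{27324}\right) = \left(4064 - \frac{2712}{23}\right) \left(- \frac{1}{27324}\right) = \frac{90760}{23} \left(- \frac{1}{27324}\right) = - \frac{22690}{157113} \approx -0.14442$)
$k = 1712$ ($k = 2 - -1710 = 2 + 1710 = 1712$)
$J + k = - \frac{22690}{157113} + 1712 = \frac{268954766}{157113}$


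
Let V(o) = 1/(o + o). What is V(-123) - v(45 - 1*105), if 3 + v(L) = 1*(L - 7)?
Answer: 17219/246 ≈ 69.996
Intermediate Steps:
v(L) = -10 + L (v(L) = -3 + 1*(L - 7) = -3 + 1*(-7 + L) = -3 + (-7 + L) = -10 + L)
V(o) = 1/(2*o)
V(-123) - v(45 - 1*105) = (1/2)/(-123) - (-10 + (45 - 1*105)) = (1/2)*(-1/123) - (-10 + (45 - 105)) = -1/246 - (-10 - 60) = -1/246 - 1*(-70) = -1/246 + 70 = 17219/246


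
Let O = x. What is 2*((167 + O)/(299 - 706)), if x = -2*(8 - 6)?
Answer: -326/407 ≈ -0.80098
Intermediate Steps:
x = -4 (x = -2*2 = -4)
O = -4
2*((167 + O)/(299 - 706)) = 2*((167 - 4)/(299 - 706)) = 2*(163/(-407)) = 2*(163*(-1/407)) = 2*(-163/407) = -326/407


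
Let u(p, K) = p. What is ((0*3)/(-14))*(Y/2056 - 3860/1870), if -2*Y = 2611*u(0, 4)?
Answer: 0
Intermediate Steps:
Y = 0 (Y = -2611*0/2 = -½*0 = 0)
((0*3)/(-14))*(Y/2056 - 3860/1870) = ((0*3)/(-14))*(0/2056 - 3860/1870) = (0*(-1/14))*(0*(1/2056) - 3860*1/1870) = 0*(0 - 386/187) = 0*(-386/187) = 0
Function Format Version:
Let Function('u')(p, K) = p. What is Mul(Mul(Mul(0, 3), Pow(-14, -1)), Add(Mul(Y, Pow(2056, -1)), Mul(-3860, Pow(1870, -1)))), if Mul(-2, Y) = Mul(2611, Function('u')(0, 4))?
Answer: 0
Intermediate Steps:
Y = 0 (Y = Mul(Rational(-1, 2), Mul(2611, 0)) = Mul(Rational(-1, 2), 0) = 0)
Mul(Mul(Mul(0, 3), Pow(-14, -1)), Add(Mul(Y, Pow(2056, -1)), Mul(-3860, Pow(1870, -1)))) = Mul(Mul(Mul(0, 3), Pow(-14, -1)), Add(Mul(0, Pow(2056, -1)), Mul(-3860, Pow(1870, -1)))) = Mul(Mul(0, Rational(-1, 14)), Add(Mul(0, Rational(1, 2056)), Mul(-3860, Rational(1, 1870)))) = Mul(0, Add(0, Rational(-386, 187))) = Mul(0, Rational(-386, 187)) = 0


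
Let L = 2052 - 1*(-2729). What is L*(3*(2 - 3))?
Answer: -14343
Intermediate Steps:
L = 4781 (L = 2052 + 2729 = 4781)
L*(3*(2 - 3)) = 4781*(3*(2 - 3)) = 4781*(3*(-1)) = 4781*(-3) = -14343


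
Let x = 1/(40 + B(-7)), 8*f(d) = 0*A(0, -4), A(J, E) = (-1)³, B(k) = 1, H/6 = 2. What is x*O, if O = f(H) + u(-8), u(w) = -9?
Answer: -9/41 ≈ -0.21951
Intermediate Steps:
H = 12 (H = 6*2 = 12)
A(J, E) = -1
f(d) = 0 (f(d) = (0*(-1))/8 = (⅛)*0 = 0)
O = -9 (O = 0 - 9 = -9)
x = 1/41 (x = 1/(40 + 1) = 1/41 ≈ 0.024390)
x*O = (1/41)*(-9) = -9/41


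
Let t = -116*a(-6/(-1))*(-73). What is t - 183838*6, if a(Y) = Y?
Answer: -1052220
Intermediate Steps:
t = 50808 (t = -(-696)/(-1)*(-73) = -(-696)*(-1)*(-73) = -116*6*(-73) = -696*(-73) = 50808)
t - 183838*6 = 50808 - 183838*6 = 50808 - 1*1103028 = 50808 - 1103028 = -1052220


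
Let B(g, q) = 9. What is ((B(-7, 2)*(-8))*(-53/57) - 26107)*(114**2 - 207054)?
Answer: 96012330138/19 ≈ 5.0533e+9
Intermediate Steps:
((B(-7, 2)*(-8))*(-53/57) - 26107)*(114**2 - 207054) = ((9*(-8))*(-53/57) - 26107)*(114**2 - 207054) = (-(-3816)/57 - 26107)*(12996 - 207054) = (-72*(-53/57) - 26107)*(-194058) = (1272/19 - 26107)*(-194058) = -494761/19*(-194058) = 96012330138/19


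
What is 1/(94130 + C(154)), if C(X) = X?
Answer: 1/94284 ≈ 1.0606e-5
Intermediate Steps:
1/(94130 + C(154)) = 1/(94130 + 154) = 1/94284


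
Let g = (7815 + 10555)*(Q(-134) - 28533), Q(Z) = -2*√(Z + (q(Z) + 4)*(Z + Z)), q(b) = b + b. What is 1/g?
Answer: -28533/14950417464290 + √70618/7475208732145 ≈ -1.8730e-9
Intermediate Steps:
q(b) = 2*b
Q(Z) = -2*√(Z + 2*Z*(4 + 2*Z)) (Q(Z) = -2*√(Z + (2*Z + 4)*(Z + Z)) = -2*√(Z + (4 + 2*Z)*(2*Z)) = -2*√(Z + 2*Z*(4 + 2*Z)))
g = -524151210 - 36740*√70618 (g = (7815 + 10555)*(-2*√70618 - 28533) = 18370*(-2*√70618 - 28533) = 18370*(-28533 - 2*√70618) = -524151210 - 36740*√70618 ≈ -5.3391e+8)
1/g = 1/(-524151210 - 36740*√70618)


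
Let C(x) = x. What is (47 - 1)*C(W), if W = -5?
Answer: -230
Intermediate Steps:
(47 - 1)*C(W) = (47 - 1)*(-5) = 46*(-5) = -230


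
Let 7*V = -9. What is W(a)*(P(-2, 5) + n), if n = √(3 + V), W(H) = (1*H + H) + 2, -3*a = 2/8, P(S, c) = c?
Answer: 55/6 + 11*√21/21 ≈ 11.567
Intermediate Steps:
V = -9/7 (V = (⅐)*(-9) = -9/7 ≈ -1.2857)
a = -1/12 (a = -2/(3*8) = -⅓*¼ = -1/12 ≈ -0.083333)
W(H) = 2 + 2*H (W(H) = (H + H) + 2 = 2*H + 2 = 2 + 2*H)
n = 2*√21/7 (n = √(3 - 9/7) = √(12/7) = 2*√21/7 ≈ 1.3093)
W(a)*(P(-2, 5) + n) = (2 + 2*(-1/12))*(5 + 2*√21/7) = (2 - ⅙)*(5 + 2*√21/7) = 11*(5 + 2*√21/7)/6 = 55/6 + 11*√21/21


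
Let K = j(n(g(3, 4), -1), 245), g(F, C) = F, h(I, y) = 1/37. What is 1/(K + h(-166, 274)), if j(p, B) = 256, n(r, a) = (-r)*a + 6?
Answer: 37/9473 ≈ 0.0039058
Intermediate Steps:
h(I, y) = 1/37
n(r, a) = 6 - a*r (n(r, a) = -a*r + 6 = 6 - a*r)
K = 256
1/(K + h(-166, 274)) = 1/(256 + 1/37) = 1/(9473/37) = 37/9473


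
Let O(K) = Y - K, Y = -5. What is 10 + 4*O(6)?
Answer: -34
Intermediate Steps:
O(K) = -5 - K
10 + 4*O(6) = 10 + 4*(-5 - 1*6) = 10 + 4*(-5 - 6) = 10 + 4*(-11) = 10 - 44 = -34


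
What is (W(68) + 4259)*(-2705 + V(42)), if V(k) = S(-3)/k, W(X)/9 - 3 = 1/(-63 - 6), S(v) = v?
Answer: -3733133825/322 ≈ -1.1594e+7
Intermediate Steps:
W(X) = 618/23 (W(X) = 27 + 9/(-63 - 6) = 27 + 9/(-69) = 27 + 9*(-1/69) = 27 - 3/23 = 618/23)
V(k) = -3/k
(W(68) + 4259)*(-2705 + V(42)) = (618/23 + 4259)*(-2705 - 3/42) = 98575*(-2705 - 3*1/42)/23 = 98575*(-2705 - 1/14)/23 = (98575/23)*(-37871/14) = -3733133825/322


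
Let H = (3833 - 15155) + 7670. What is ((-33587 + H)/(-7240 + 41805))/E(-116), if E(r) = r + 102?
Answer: 37239/483910 ≈ 0.076954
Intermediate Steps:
E(r) = 102 + r
H = -3652 (H = -11322 + 7670 = -3652)
((-33587 + H)/(-7240 + 41805))/E(-116) = ((-33587 - 3652)/(-7240 + 41805))/(102 - 116) = -37239/34565/(-14) = -37239*1/34565*(-1/14) = -37239/34565*(-1/14) = 37239/483910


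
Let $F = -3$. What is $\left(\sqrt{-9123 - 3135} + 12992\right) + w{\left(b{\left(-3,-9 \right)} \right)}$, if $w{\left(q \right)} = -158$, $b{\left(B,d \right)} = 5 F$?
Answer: $12834 + 3 i \sqrt{1362} \approx 12834.0 + 110.72 i$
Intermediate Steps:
$b{\left(B,d \right)} = -15$ ($b{\left(B,d \right)} = 5 \left(-3\right) = -15$)
$\left(\sqrt{-9123 - 3135} + 12992\right) + w{\left(b{\left(-3,-9 \right)} \right)} = \left(\sqrt{-9123 - 3135} + 12992\right) - 158 = \left(\sqrt{-12258} + 12992\right) - 158 = \left(3 i \sqrt{1362} + 12992\right) - 158 = \left(12992 + 3 i \sqrt{1362}\right) - 158 = 12834 + 3 i \sqrt{1362}$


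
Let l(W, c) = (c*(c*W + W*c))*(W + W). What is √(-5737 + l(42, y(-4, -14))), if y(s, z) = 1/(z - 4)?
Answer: I*√51437/3 ≈ 75.599*I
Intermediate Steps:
y(s, z) = 1/(-4 + z)
l(W, c) = 4*W²*c² (l(W, c) = (c*(W*c + W*c))*(2*W) = (c*(2*W*c))*(2*W) = (2*W*c²)*(2*W) = 4*W²*c²)
√(-5737 + l(42, y(-4, -14))) = √(-5737 + 4*42²*(1/(-4 - 14))²) = √(-5737 + 4*1764*(1/(-18))²) = √(-5737 + 4*1764*(-1/18)²) = √(-5737 + 4*1764*(1/324)) = √(-5737 + 196/9) = √(-51437/9) = I*√51437/3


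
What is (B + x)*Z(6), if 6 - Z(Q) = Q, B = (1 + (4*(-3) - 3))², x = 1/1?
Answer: 0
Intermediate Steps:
x = 1
B = 196 (B = (1 + (-12 - 3))² = (1 - 15)² = (-14)² = 196)
Z(Q) = 6 - Q
(B + x)*Z(6) = (196 + 1)*(6 - 1*6) = 197*(6 - 6) = 197*0 = 0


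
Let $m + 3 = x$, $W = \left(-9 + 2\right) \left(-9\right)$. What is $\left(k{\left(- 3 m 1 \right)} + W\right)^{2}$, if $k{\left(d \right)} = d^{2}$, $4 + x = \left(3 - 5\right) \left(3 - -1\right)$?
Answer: $4359744$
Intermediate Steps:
$W = 63$ ($W = \left(-7\right) \left(-9\right) = 63$)
$x = -12$ ($x = -4 + \left(3 - 5\right) \left(3 - -1\right) = -4 + \left(3 - 5\right) \left(3 + 1\right) = -4 - 8 = -12$)
$m = -15$ ($m = -3 - 12 = -15$)
$\left(k{\left(- 3 m 1 \right)} + W\right)^{2} = \left(\left(\left(-3\right) \left(-15\right) 1\right)^{2} + 63\right)^{2} = \left(\left(45 \cdot 1\right)^{2} + 63\right)^{2} = \left(45^{2} + 63\right)^{2} = \left(2025 + 63\right)^{2} = 2088^{2} = 4359744$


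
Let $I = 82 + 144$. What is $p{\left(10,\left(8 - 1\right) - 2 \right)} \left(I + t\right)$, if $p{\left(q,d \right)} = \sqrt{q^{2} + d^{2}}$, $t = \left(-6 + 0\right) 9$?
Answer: $860 \sqrt{5} \approx 1923.0$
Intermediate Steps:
$t = -54$ ($t = \left(-6\right) 9 = -54$)
$p{\left(q,d \right)} = \sqrt{d^{2} + q^{2}}$
$I = 226$
$p{\left(10,\left(8 - 1\right) - 2 \right)} \left(I + t\right) = \sqrt{\left(\left(8 - 1\right) - 2\right)^{2} + 10^{2}} \left(226 - 54\right) = \sqrt{\left(7 - 2\right)^{2} + 100} \cdot 172 = \sqrt{5^{2} + 100} \cdot 172 = \sqrt{25 + 100} \cdot 172 = \sqrt{125} \cdot 172 = 5 \sqrt{5} \cdot 172 = 860 \sqrt{5}$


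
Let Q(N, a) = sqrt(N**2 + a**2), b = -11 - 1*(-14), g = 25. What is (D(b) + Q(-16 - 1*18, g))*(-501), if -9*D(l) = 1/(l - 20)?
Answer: -167/51 - 501*sqrt(1781) ≈ -21146.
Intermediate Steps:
b = 3 (b = -11 + 14 = 3)
D(l) = -1/(9*(-20 + l)) (D(l) = -1/(9*(l - 20)) = -1/(9*(-20 + l)))
(D(b) + Q(-16 - 1*18, g))*(-501) = (-1/(-180 + 9*3) + sqrt((-16 - 1*18)**2 + 25**2))*(-501) = (-1/(-180 + 27) + sqrt((-16 - 18)**2 + 625))*(-501) = (-1/(-153) + sqrt((-34)**2 + 625))*(-501) = (-1*(-1/153) + sqrt(1156 + 625))*(-501) = (1/153 + sqrt(1781))*(-501) = -167/51 - 501*sqrt(1781)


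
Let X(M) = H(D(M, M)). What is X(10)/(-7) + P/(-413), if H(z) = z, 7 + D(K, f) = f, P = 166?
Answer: -49/59 ≈ -0.83051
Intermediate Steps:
D(K, f) = -7 + f
X(M) = -7 + M
X(10)/(-7) + P/(-413) = (-7 + 10)/(-7) + 166/(-413) = 3*(-⅐) + 166*(-1/413) = -3/7 - 166/413 = -49/59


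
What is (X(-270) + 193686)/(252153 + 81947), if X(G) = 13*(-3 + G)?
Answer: 190137/334100 ≈ 0.56910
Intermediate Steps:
X(G) = -39 + 13*G
(X(-270) + 193686)/(252153 + 81947) = ((-39 + 13*(-270)) + 193686)/(252153 + 81947) = ((-39 - 3510) + 193686)/334100 = (-3549 + 193686)*(1/334100) = 190137*(1/334100) = 190137/334100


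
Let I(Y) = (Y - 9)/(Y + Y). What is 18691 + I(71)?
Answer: 1327092/71 ≈ 18691.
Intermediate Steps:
I(Y) = (-9 + Y)/(2*Y) (I(Y) = (-9 + Y)/((2*Y)) = (-9 + Y)*(1/(2*Y)) = (-9 + Y)/(2*Y))
18691 + I(71) = 18691 + (½)*(-9 + 71)/71 = 18691 + (½)*(1/71)*62 = 18691 + 31/71 = 1327092/71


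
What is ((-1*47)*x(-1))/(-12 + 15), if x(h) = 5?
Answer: -235/3 ≈ -78.333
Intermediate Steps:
((-1*47)*x(-1))/(-12 + 15) = (-1*47*5)/(-12 + 15) = -47*5/3 = -235*⅓ = -235/3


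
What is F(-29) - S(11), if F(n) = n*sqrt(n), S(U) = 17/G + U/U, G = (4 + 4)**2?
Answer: -81/64 - 29*I*sqrt(29) ≈ -1.2656 - 156.17*I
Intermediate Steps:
G = 64 (G = 8**2 = 64)
S(U) = 81/64 (S(U) = 17/64 + U/U = 17*(1/64) + 1 = 17/64 + 1 = 81/64)
F(n) = n**(3/2)
F(-29) - S(11) = (-29)**(3/2) - 1*81/64 = -29*I*sqrt(29) - 81/64 = -81/64 - 29*I*sqrt(29)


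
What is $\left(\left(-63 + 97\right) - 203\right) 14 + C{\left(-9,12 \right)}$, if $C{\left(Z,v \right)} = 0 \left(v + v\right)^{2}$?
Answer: $-2366$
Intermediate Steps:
$C{\left(Z,v \right)} = 0$ ($C{\left(Z,v \right)} = 0 \left(2 v\right)^{2} = 0 \cdot 4 v^{2} = 0$)
$\left(\left(-63 + 97\right) - 203\right) 14 + C{\left(-9,12 \right)} = \left(\left(-63 + 97\right) - 203\right) 14 + 0 = \left(34 - 203\right) 14 + 0 = \left(-169\right) 14 + 0 = -2366 + 0 = -2366$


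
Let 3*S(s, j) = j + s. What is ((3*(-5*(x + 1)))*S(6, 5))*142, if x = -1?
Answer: 0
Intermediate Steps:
S(s, j) = j/3 + s/3 (S(s, j) = (j + s)/3 = j/3 + s/3)
((3*(-5*(x + 1)))*S(6, 5))*142 = ((3*(-5*(-1 + 1)))*((⅓)*5 + (⅓)*6))*142 = ((3*(-5*0))*(5/3 + 2))*142 = ((3*0)*(11/3))*142 = (0*(11/3))*142 = 0*142 = 0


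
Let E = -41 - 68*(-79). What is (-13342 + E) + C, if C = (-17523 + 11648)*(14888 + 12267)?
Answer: -159543636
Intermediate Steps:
E = 5331 (E = -41 + 5372 = 5331)
C = -159535625 (C = -5875*27155 = -159535625)
(-13342 + E) + C = (-13342 + 5331) - 159535625 = -8011 - 159535625 = -159543636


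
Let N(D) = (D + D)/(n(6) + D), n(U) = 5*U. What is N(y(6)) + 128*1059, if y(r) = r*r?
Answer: 1491084/11 ≈ 1.3555e+5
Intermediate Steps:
y(r) = r²
N(D) = 2*D/(30 + D) (N(D) = (D + D)/(5*6 + D) = (2*D)/(30 + D) = 2*D/(30 + D))
N(y(6)) + 128*1059 = 2*6²/(30 + 6²) + 128*1059 = 2*36/(30 + 36) + 135552 = 2*36/66 + 135552 = 2*36*(1/66) + 135552 = 12/11 + 135552 = 1491084/11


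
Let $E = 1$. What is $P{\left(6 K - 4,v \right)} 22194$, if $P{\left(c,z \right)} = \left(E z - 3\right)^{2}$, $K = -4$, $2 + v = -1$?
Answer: $798984$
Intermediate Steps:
$v = -3$ ($v = -2 - 1 = -3$)
$P{\left(c,z \right)} = \left(-3 + z\right)^{2}$ ($P{\left(c,z \right)} = \left(1 z - 3\right)^{2} = \left(z - 3\right)^{2} = \left(-3 + z\right)^{2}$)
$P{\left(6 K - 4,v \right)} 22194 = \left(-3 - 3\right)^{2} \cdot 22194 = \left(-6\right)^{2} \cdot 22194 = 36 \cdot 22194 = 798984$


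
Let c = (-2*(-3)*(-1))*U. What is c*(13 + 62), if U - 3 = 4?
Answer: -3150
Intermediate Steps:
U = 7 (U = 3 + 4 = 7)
c = -42 (c = (-2*(-3)*(-1))*7 = (6*(-1))*7 = -6*7 = -42)
c*(13 + 62) = -42*(13 + 62) = -42*75 = -3150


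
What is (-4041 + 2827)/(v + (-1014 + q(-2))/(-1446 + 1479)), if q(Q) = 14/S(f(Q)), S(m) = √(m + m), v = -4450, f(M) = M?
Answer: 5923727568/21863762545 - 280434*I/21863762545 ≈ 0.27094 - 1.2826e-5*I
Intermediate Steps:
S(m) = √2*√m (S(m) = √(2*m) = √2*√m)
q(Q) = 7*√2/√Q (q(Q) = 14/((√2*√Q)) = 14*(√2/(2*√Q)) = 7*√2/√Q)
(-4041 + 2827)/(v + (-1014 + q(-2))/(-1446 + 1479)) = (-4041 + 2827)/(-4450 + (-1014 + 7*√2/√(-2))/(-1446 + 1479)) = -1214/(-4450 + (-1014 + 7*√2*(-I*√2/2))/33) = -1214/(-4450 + (-1014 - 7*I)*(1/33)) = -1214/(-4450 + (-338/11 - 7*I/33)) = -1214*1089*(-49288/11 + 7*I/33)/21863762545 = -1322046*(-49288/11 + 7*I/33)/21863762545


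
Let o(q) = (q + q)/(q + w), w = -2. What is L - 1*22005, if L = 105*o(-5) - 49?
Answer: -21904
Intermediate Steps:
o(q) = 2*q/(-2 + q) (o(q) = (q + q)/(q - 2) = (2*q)/(-2 + q) = 2*q/(-2 + q))
L = 101 (L = 105*(2*(-5)/(-2 - 5)) - 49 = 105*(2*(-5)/(-7)) - 49 = 105*(2*(-5)*(-1/7)) - 49 = 105*(10/7) - 49 = 150 - 49 = 101)
L - 1*22005 = 101 - 1*22005 = 101 - 22005 = -21904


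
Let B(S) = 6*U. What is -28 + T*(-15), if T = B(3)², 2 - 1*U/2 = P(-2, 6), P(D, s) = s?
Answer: -34588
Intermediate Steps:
U = -8 (U = 4 - 2*6 = 4 - 12 = -8)
B(S) = -48 (B(S) = 6*(-8) = -48)
T = 2304 (T = (-48)² = 2304)
-28 + T*(-15) = -28 + 2304*(-15) = -28 - 34560 = -34588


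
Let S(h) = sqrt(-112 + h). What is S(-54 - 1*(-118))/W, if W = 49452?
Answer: I*sqrt(3)/12363 ≈ 0.0001401*I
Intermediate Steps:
S(-54 - 1*(-118))/W = sqrt(-112 + (-54 - 1*(-118)))/49452 = sqrt(-112 + (-54 + 118))*(1/49452) = sqrt(-112 + 64)*(1/49452) = sqrt(-48)*(1/49452) = (4*I*sqrt(3))*(1/49452) = I*sqrt(3)/12363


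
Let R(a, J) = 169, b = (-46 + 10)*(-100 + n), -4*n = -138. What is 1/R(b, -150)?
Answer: 1/169 ≈ 0.0059172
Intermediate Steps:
n = 69/2 (n = -1/4*(-138) = 69/2 ≈ 34.500)
b = 2358 (b = (-46 + 10)*(-100 + 69/2) = -36*(-131/2) = 2358)
1/R(b, -150) = 1/169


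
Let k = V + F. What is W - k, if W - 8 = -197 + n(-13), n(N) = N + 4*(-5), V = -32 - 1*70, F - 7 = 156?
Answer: -283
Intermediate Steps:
F = 163 (F = 7 + 156 = 163)
V = -102 (V = -32 - 70 = -102)
n(N) = -20 + N (n(N) = N - 20 = -20 + N)
k = 61 (k = -102 + 163 = 61)
W = -222 (W = 8 + (-197 + (-20 - 13)) = 8 + (-197 - 33) = 8 - 230 = -222)
W - k = -222 - 1*61 = -222 - 61 = -283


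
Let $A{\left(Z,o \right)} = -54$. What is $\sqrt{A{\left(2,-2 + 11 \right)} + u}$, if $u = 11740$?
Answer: $\sqrt{11686} \approx 108.1$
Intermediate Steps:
$\sqrt{A{\left(2,-2 + 11 \right)} + u} = \sqrt{-54 + 11740} = \sqrt{11686}$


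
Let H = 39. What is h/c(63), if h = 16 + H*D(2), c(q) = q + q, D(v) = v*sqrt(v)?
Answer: 8/63 + 13*sqrt(2)/21 ≈ 1.0024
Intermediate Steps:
D(v) = v**(3/2)
c(q) = 2*q
h = 16 + 78*sqrt(2) (h = 16 + 39*2**(3/2) = 16 + 39*(2*sqrt(2)) = 16 + 78*sqrt(2) ≈ 126.31)
h/c(63) = (16 + 78*sqrt(2))/((2*63)) = (16 + 78*sqrt(2))/126 = (16 + 78*sqrt(2))*(1/126) = 8/63 + 13*sqrt(2)/21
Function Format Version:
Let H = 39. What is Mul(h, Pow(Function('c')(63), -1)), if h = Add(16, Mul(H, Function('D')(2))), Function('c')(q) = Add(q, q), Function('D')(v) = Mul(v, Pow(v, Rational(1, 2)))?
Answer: Add(Rational(8, 63), Mul(Rational(13, 21), Pow(2, Rational(1, 2)))) ≈ 1.0024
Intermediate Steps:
Function('D')(v) = Pow(v, Rational(3, 2))
Function('c')(q) = Mul(2, q)
h = Add(16, Mul(78, Pow(2, Rational(1, 2)))) (h = Add(16, Mul(39, Pow(2, Rational(3, 2)))) = Add(16, Mul(39, Mul(2, Pow(2, Rational(1, 2))))) = Add(16, Mul(78, Pow(2, Rational(1, 2)))) ≈ 126.31)
Mul(h, Pow(Function('c')(63), -1)) = Mul(Add(16, Mul(78, Pow(2, Rational(1, 2)))), Pow(Mul(2, 63), -1)) = Mul(Add(16, Mul(78, Pow(2, Rational(1, 2)))), Pow(126, -1)) = Mul(Add(16, Mul(78, Pow(2, Rational(1, 2)))), Rational(1, 126)) = Add(Rational(8, 63), Mul(Rational(13, 21), Pow(2, Rational(1, 2))))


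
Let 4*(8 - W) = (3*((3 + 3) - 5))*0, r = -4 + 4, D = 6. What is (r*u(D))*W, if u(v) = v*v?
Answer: 0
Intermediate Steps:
r = 0
u(v) = v**2
W = 8 (W = 8 - 3*((3 + 3) - 5)*0/4 = 8 - 3*(6 - 5)*0/4 = 8 - 3*1*0/4 = 8 - 3*0/4 = 8 - 1/4*0 = 8 + 0 = 8)
(r*u(D))*W = (0*6**2)*8 = (0*36)*8 = 0*8 = 0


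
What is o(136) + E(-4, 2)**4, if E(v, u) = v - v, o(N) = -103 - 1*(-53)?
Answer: -50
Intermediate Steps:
o(N) = -50 (o(N) = -103 + 53 = -50)
E(v, u) = 0
o(136) + E(-4, 2)**4 = -50 + 0**4 = -50 + 0 = -50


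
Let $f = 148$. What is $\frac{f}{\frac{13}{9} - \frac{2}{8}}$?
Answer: $\frac{5328}{43} \approx 123.91$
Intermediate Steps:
$\frac{f}{\frac{13}{9} - \frac{2}{8}} = \frac{1}{\frac{13}{9} - \frac{2}{8}} \cdot 148 = \frac{1}{13 \cdot \frac{1}{9} - \frac{1}{4}} \cdot 148 = \frac{1}{\frac{13}{9} - \frac{1}{4}} \cdot 148 = \frac{1}{\frac{43}{36}} \cdot 148 = \frac{36}{43} \cdot 148 = \frac{5328}{43}$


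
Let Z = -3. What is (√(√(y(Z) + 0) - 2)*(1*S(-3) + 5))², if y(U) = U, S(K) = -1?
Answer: -32 + 16*I*√3 ≈ -32.0 + 27.713*I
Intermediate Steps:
(√(√(y(Z) + 0) - 2)*(1*S(-3) + 5))² = (√(√(-3 + 0) - 2)*(1*(-1) + 5))² = (√(√(-3) - 2)*(-1 + 5))² = (√(I*√3 - 2)*4)² = (√(-2 + I*√3)*4)² = (4*√(-2 + I*√3))² = -32 + 16*I*√3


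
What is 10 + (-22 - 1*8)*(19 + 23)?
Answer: -1250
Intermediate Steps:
10 + (-22 - 1*8)*(19 + 23) = 10 + (-22 - 8)*42 = 10 - 30*42 = 10 - 1260 = -1250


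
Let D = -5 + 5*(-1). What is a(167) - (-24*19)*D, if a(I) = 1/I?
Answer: -761519/167 ≈ -4560.0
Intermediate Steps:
D = -10 (D = -5 - 5 = -10)
a(167) - (-24*19)*D = 1/167 - (-24*19)*(-10) = 1/167 - (-456)*(-10) = 1/167 - 1*4560 = 1/167 - 4560 = -761519/167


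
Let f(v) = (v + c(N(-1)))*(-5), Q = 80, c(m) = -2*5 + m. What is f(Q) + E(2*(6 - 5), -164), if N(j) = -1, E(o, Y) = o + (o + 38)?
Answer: -303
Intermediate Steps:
E(o, Y) = 38 + 2*o (E(o, Y) = o + (38 + o) = 38 + 2*o)
c(m) = -10 + m
f(v) = 55 - 5*v (f(v) = (v + (-10 - 1))*(-5) = (v - 11)*(-5) = (-11 + v)*(-5) = 55 - 5*v)
f(Q) + E(2*(6 - 5), -164) = (55 - 5*80) + (38 + 2*(2*(6 - 5))) = (55 - 400) + (38 + 2*(2*1)) = -345 + (38 + 2*2) = -345 + (38 + 4) = -345 + 42 = -303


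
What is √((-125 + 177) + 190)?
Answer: 11*√2 ≈ 15.556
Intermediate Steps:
√((-125 + 177) + 190) = √(52 + 190) = √242 = 11*√2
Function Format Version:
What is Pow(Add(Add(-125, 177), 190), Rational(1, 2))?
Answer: Mul(11, Pow(2, Rational(1, 2))) ≈ 15.556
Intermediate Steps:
Pow(Add(Add(-125, 177), 190), Rational(1, 2)) = Pow(Add(52, 190), Rational(1, 2)) = Pow(242, Rational(1, 2)) = Mul(11, Pow(2, Rational(1, 2)))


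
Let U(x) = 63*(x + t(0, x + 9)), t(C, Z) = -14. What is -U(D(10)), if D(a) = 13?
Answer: 63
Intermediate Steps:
U(x) = -882 + 63*x (U(x) = 63*(x - 14) = 63*(-14 + x) = -882 + 63*x)
-U(D(10)) = -(-882 + 63*13) = -(-882 + 819) = -1*(-63) = 63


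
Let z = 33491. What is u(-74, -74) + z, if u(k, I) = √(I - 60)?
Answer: 33491 + I*√134 ≈ 33491.0 + 11.576*I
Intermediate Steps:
u(k, I) = √(-60 + I)
u(-74, -74) + z = √(-60 - 74) + 33491 = √(-134) + 33491 = I*√134 + 33491 = 33491 + I*√134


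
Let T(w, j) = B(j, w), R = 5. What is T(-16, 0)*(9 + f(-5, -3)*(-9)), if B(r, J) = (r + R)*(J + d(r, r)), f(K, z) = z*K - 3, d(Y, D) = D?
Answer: 7920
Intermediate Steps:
f(K, z) = -3 + K*z (f(K, z) = K*z - 3 = -3 + K*z)
B(r, J) = (5 + r)*(J + r) (B(r, J) = (r + 5)*(J + r) = (5 + r)*(J + r))
T(w, j) = j² + 5*j + 5*w + j*w (T(w, j) = j² + 5*w + 5*j + w*j = j² + 5*w + 5*j + j*w = j² + 5*j + 5*w + j*w)
T(-16, 0)*(9 + f(-5, -3)*(-9)) = (0² + 5*0 + 5*(-16) + 0*(-16))*(9 + (-3 - 5*(-3))*(-9)) = (0 + 0 - 80 + 0)*(9 + (-3 + 15)*(-9)) = -80*(9 + 12*(-9)) = -80*(9 - 108) = -80*(-99) = 7920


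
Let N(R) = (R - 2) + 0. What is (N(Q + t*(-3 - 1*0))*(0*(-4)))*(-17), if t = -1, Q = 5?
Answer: 0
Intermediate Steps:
N(R) = -2 + R (N(R) = (-2 + R) + 0 = -2 + R)
(N(Q + t*(-3 - 1*0))*(0*(-4)))*(-17) = ((-2 + (5 - (-3 - 1*0)))*(0*(-4)))*(-17) = ((-2 + (5 - (-3 + 0)))*0)*(-17) = ((-2 + (5 - 1*(-3)))*0)*(-17) = ((-2 + (5 + 3))*0)*(-17) = ((-2 + 8)*0)*(-17) = (6*0)*(-17) = 0*(-17) = 0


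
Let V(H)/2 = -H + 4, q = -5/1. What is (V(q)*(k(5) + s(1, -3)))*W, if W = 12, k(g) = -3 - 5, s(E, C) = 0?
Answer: -1728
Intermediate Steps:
k(g) = -8
q = -5 (q = -5*1 = -5)
V(H) = 8 - 2*H (V(H) = 2*(-H + 4) = 2*(4 - H) = 8 - 2*H)
(V(q)*(k(5) + s(1, -3)))*W = ((8 - 2*(-5))*(-8 + 0))*12 = ((8 + 10)*(-8))*12 = (18*(-8))*12 = -144*12 = -1728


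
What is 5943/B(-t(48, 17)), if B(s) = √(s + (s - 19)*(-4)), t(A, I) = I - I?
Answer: 5943*√19/38 ≈ 681.71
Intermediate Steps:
t(A, I) = 0
B(s) = √(76 - 3*s) (B(s) = √(s + (-19 + s)*(-4)) = √(s + (76 - 4*s)) = √(76 - 3*s))
5943/B(-t(48, 17)) = 5943/(√(76 - (-3)*0)) = 5943/(√(76 - 3*0)) = 5943/(√(76 + 0)) = 5943/(√76) = 5943/((2*√19)) = 5943*(√19/38) = 5943*√19/38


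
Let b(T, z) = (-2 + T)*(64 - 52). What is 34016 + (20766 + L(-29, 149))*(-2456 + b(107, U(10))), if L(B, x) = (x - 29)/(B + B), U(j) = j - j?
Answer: -719189720/29 ≈ -2.4800e+7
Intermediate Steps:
U(j) = 0
b(T, z) = -24 + 12*T (b(T, z) = (-2 + T)*12 = -24 + 12*T)
L(B, x) = (-29 + x)/(2*B) (L(B, x) = (-29 + x)/((2*B)) = (-29 + x)*(1/(2*B)) = (-29 + x)/(2*B))
34016 + (20766 + L(-29, 149))*(-2456 + b(107, U(10))) = 34016 + (20766 + (½)*(-29 + 149)/(-29))*(-2456 + (-24 + 12*107)) = 34016 + (20766 + (½)*(-1/29)*120)*(-2456 + (-24 + 1284)) = 34016 + (20766 - 60/29)*(-2456 + 1260) = 34016 + (602154/29)*(-1196) = 34016 - 720176184/29 = -719189720/29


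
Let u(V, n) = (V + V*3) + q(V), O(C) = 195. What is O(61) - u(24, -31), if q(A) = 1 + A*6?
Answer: -46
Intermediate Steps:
q(A) = 1 + 6*A
u(V, n) = 1 + 10*V (u(V, n) = (V + V*3) + (1 + 6*V) = (V + 3*V) + (1 + 6*V) = 4*V + (1 + 6*V) = 1 + 10*V)
O(61) - u(24, -31) = 195 - (1 + 10*24) = 195 - (1 + 240) = 195 - 1*241 = 195 - 241 = -46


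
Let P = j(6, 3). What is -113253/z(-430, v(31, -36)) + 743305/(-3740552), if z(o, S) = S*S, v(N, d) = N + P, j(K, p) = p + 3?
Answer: -11476927573/138400424 ≈ -82.926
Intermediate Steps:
j(K, p) = 3 + p
P = 6 (P = 3 + 3 = 6)
v(N, d) = 6 + N (v(N, d) = N + 6 = 6 + N)
z(o, S) = S**2
-113253/z(-430, v(31, -36)) + 743305/(-3740552) = -113253/(6 + 31)**2 + 743305/(-3740552) = -113253/(37**2) + 743305*(-1/3740552) = -113253/1369 - 743305/3740552 = -11476927573/138400424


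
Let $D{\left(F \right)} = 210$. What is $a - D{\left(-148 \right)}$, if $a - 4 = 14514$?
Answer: $14308$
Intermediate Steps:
$a = 14518$ ($a = 4 + 14514 = 14518$)
$a - D{\left(-148 \right)} = 14518 - 210 = 14308$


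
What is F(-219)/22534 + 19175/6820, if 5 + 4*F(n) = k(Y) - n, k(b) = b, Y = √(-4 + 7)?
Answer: 10811358/3842047 + √3/90136 ≈ 2.8140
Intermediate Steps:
Y = √3 ≈ 1.7320
F(n) = -5/4 - n/4 + √3/4 (F(n) = -5/4 + (√3 - n)/4 = -5/4 + (-n/4 + √3/4) = -5/4 - n/4 + √3/4)
F(-219)/22534 + 19175/6820 = (-5/4 - ¼*(-219) + √3/4)/22534 + 19175/6820 = (-5/4 + 219/4 + √3/4)*(1/22534) + 19175*(1/6820) = (107/2 + √3/4)*(1/22534) + 3835/1364 = (107/45068 + √3/90136) + 3835/1364 = 10811358/3842047 + √3/90136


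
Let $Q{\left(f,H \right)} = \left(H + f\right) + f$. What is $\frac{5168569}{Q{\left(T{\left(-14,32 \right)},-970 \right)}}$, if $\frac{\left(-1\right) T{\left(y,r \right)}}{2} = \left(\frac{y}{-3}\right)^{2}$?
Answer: $- \frac{46517121}{9514} \approx -4889.3$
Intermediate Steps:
$T{\left(y,r \right)} = - \frac{2 y^{2}}{9}$ ($T{\left(y,r \right)} = - 2 \left(\frac{y}{-3}\right)^{2} = - 2 \left(y \left(- \frac{1}{3}\right)\right)^{2} = - 2 \left(- \frac{y}{3}\right)^{2} = - 2 \frac{y^{2}}{9} = - \frac{2 y^{2}}{9}$)
$Q{\left(f,H \right)} = H + 2 f$
$\frac{5168569}{Q{\left(T{\left(-14,32 \right)},-970 \right)}} = \frac{5168569}{-970 + 2 \left(- \frac{2 \left(-14\right)^{2}}{9}\right)} = \frac{5168569}{-970 + 2 \left(\left(- \frac{2}{9}\right) 196\right)} = \frac{5168569}{-970 + 2 \left(- \frac{392}{9}\right)} = \frac{5168569}{-970 - \frac{784}{9}} = \frac{5168569}{- \frac{9514}{9}} = 5168569 \left(- \frac{9}{9514}\right) = - \frac{46517121}{9514}$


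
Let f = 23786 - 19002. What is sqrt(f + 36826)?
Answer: sqrt(41610) ≈ 203.99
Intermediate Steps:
f = 4784
sqrt(f + 36826) = sqrt(4784 + 36826) = sqrt(41610)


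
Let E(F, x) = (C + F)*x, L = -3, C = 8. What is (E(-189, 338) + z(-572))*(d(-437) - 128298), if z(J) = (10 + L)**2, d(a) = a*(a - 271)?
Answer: -11070339642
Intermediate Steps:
E(F, x) = x*(8 + F) (E(F, x) = (8 + F)*x = x*(8 + F))
d(a) = a*(-271 + a)
z(J) = 49 (z(J) = (10 - 3)**2 = 7**2 = 49)
(E(-189, 338) + z(-572))*(d(-437) - 128298) = (338*(8 - 189) + 49)*(-437*(-271 - 437) - 128298) = (338*(-181) + 49)*(-437*(-708) - 128298) = (-61178 + 49)*(309396 - 128298) = -61129*181098 = -11070339642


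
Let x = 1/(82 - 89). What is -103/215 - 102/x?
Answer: 153407/215 ≈ 713.52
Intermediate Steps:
x = -⅐ (x = 1/(-7) = -⅐ ≈ -0.14286)
-103/215 - 102/x = -103/215 - 102/(-⅐) = -103*1/215 - 102*(-7) = -103/215 + 714 = 153407/215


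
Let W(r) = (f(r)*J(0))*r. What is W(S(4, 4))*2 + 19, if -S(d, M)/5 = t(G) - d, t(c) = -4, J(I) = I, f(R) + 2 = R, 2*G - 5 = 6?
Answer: 19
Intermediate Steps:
G = 11/2 (G = 5/2 + (½)*6 = 5/2 + 3 = 11/2 ≈ 5.5000)
f(R) = -2 + R
S(d, M) = 20 + 5*d (S(d, M) = -5*(-4 - d) = 20 + 5*d)
W(r) = 0 (W(r) = ((-2 + r)*0)*r = 0*r = 0)
W(S(4, 4))*2 + 19 = 0*2 + 19 = 0 + 19 = 19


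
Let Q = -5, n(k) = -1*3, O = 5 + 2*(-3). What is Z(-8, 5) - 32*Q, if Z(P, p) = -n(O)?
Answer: 163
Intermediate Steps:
O = -1 (O = 5 - 6 = -1)
n(k) = -3
Z(P, p) = 3 (Z(P, p) = -1*(-3) = 3)
Z(-8, 5) - 32*Q = 3 - 32*(-5) = 3 + 160 = 163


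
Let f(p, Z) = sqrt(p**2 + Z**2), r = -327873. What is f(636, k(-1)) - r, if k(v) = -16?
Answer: 327873 + 4*sqrt(25297) ≈ 3.2851e+5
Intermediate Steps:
f(p, Z) = sqrt(Z**2 + p**2)
f(636, k(-1)) - r = sqrt((-16)**2 + 636**2) - 1*(-327873) = sqrt(256 + 404496) + 327873 = sqrt(404752) + 327873 = 4*sqrt(25297) + 327873 = 327873 + 4*sqrt(25297)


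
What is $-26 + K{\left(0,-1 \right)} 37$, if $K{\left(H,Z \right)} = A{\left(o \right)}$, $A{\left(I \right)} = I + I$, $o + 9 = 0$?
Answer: $-692$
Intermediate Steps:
$o = -9$ ($o = -9 + 0 = -9$)
$A{\left(I \right)} = 2 I$
$K{\left(H,Z \right)} = -18$ ($K{\left(H,Z \right)} = 2 \left(-9\right) = -18$)
$-26 + K{\left(0,-1 \right)} 37 = -26 - 666 = -692$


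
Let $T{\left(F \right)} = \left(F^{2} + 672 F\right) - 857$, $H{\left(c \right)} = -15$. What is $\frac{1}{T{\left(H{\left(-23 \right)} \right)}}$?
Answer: $- \frac{1}{10712} \approx -9.3353 \cdot 10^{-5}$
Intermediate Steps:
$T{\left(F \right)} = -857 + F^{2} + 672 F$
$\frac{1}{T{\left(H{\left(-23 \right)} \right)}} = \frac{1}{-857 + \left(-15\right)^{2} + 672 \left(-15\right)} = \frac{1}{-857 + 225 - 10080} = \frac{1}{-10712} = - \frac{1}{10712}$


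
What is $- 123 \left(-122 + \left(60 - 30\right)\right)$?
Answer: $11316$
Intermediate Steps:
$- 123 \left(-122 + \left(60 - 30\right)\right) = - 123 \left(-122 + 30\right) = \left(-123\right) \left(-92\right) = 11316$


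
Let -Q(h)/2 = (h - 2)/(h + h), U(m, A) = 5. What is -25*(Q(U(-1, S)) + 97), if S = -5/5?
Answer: -2410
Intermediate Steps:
S = -1 (S = -5*⅕ = -1)
Q(h) = -(-2 + h)/h (Q(h) = -2*(h - 2)/(h + h) = -2*(-2 + h)/(2*h) = -2*(-2 + h)*1/(2*h) = -(-2 + h)/h)
-25*(Q(U(-1, S)) + 97) = -25*((2 - 1*5)/5 + 97) = -25*((2 - 5)/5 + 97) = -25*((⅕)*(-3) + 97) = -25*(-⅗ + 97) = -25*482/5 = -2410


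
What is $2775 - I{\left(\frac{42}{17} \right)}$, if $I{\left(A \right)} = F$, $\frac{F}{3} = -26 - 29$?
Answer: $2940$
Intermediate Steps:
$F = -165$ ($F = 3 \left(-26 - 29\right) = 3 \left(-55\right) = -165$)
$I{\left(A \right)} = -165$
$2775 - I{\left(\frac{42}{17} \right)} = 2775 - -165 = 2775 + 165 = 2940$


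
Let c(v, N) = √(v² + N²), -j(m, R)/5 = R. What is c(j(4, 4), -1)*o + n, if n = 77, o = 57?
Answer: 77 + 57*√401 ≈ 1218.4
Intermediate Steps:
j(m, R) = -5*R
c(v, N) = √(N² + v²)
c(j(4, 4), -1)*o + n = √((-1)² + (-5*4)²)*57 + 77 = √(1 + (-20)²)*57 + 77 = √(1 + 400)*57 + 77 = √401*57 + 77 = 57*√401 + 77 = 77 + 57*√401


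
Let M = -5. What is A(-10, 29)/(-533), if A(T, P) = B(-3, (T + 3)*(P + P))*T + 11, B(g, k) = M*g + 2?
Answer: 159/533 ≈ 0.29831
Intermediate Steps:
B(g, k) = 2 - 5*g (B(g, k) = -5*g + 2 = 2 - 5*g)
A(T, P) = 11 + 17*T (A(T, P) = (2 - 5*(-3))*T + 11 = (2 + 15)*T + 11 = 17*T + 11 = 11 + 17*T)
A(-10, 29)/(-533) = (11 + 17*(-10))/(-533) = (11 - 170)*(-1/533) = -159*(-1/533) = 159/533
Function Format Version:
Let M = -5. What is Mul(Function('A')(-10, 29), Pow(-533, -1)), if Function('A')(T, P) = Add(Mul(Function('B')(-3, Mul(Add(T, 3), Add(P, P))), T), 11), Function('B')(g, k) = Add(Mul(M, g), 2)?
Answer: Rational(159, 533) ≈ 0.29831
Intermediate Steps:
Function('B')(g, k) = Add(2, Mul(-5, g)) (Function('B')(g, k) = Add(Mul(-5, g), 2) = Add(2, Mul(-5, g)))
Function('A')(T, P) = Add(11, Mul(17, T)) (Function('A')(T, P) = Add(Mul(Add(2, Mul(-5, -3)), T), 11) = Add(Mul(Add(2, 15), T), 11) = Add(Mul(17, T), 11) = Add(11, Mul(17, T)))
Mul(Function('A')(-10, 29), Pow(-533, -1)) = Mul(Add(11, Mul(17, -10)), Pow(-533, -1)) = Mul(Add(11, -170), Rational(-1, 533)) = Mul(-159, Rational(-1, 533)) = Rational(159, 533)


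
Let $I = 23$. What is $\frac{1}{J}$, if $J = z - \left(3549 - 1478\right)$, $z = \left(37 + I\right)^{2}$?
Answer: $\frac{1}{1529} \approx 0.00065402$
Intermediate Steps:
$z = 3600$ ($z = \left(37 + 23\right)^{2} = 60^{2} = 3600$)
$J = 1529$ ($J = 3600 - \left(3549 - 1478\right) = 3600 - 2071 = 1529$)
$\frac{1}{J} = \frac{1}{1529}$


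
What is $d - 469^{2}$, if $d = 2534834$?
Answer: $2314873$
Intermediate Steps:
$d - 469^{2} = 2534834 - 469^{2} = 2534834 - 219961 = 2314873$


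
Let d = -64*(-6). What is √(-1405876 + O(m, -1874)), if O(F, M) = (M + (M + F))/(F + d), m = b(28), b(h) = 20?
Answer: 2*I*√3585358802/101 ≈ 1185.7*I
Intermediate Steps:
m = 20
d = 384
O(F, M) = (F + 2*M)/(384 + F) (O(F, M) = (M + (M + F))/(F + 384) = (M + (F + M))/(384 + F) = (F + 2*M)/(384 + F))
√(-1405876 + O(m, -1874)) = √(-1405876 + (20 + 2*(-1874))/(384 + 20)) = √(-1405876 + (20 - 3748)/404) = √(-1405876 + (1/404)*(-3728)) = √(-1405876 - 932/101) = √(-141994408/101) = 2*I*√3585358802/101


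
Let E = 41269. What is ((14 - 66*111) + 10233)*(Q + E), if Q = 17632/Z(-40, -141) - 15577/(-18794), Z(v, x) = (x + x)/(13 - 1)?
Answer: 104547354282445/883318 ≈ 1.1836e+8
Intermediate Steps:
Z(v, x) = x/6 (Z(v, x) = (2*x)/12 = (2*x)*(1/12) = x/6)
Q = -662019497/883318 (Q = 17632/(((1/6)*(-141))) - 15577/(-18794) = 17632/(-47/2) - 15577*(-1/18794) = 17632*(-2/47) + 15577/18794 = -35264/47 + 15577/18794 = -662019497/883318 ≈ -749.47)
((14 - 66*111) + 10233)*(Q + E) = ((14 - 66*111) + 10233)*(-662019497/883318 + 41269) = ((14 - 7326) + 10233)*(35791631045/883318) = (-7312 + 10233)*(35791631045/883318) = 2921*(35791631045/883318) = 104547354282445/883318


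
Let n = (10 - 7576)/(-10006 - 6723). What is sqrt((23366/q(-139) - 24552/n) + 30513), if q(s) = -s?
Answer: I*sqrt(725217177826921)/175279 ≈ 153.64*I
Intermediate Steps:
n = 7566/16729 (n = -7566/(-16729) = -7566*(-1/16729) = 7566/16729 ≈ 0.45227)
sqrt((23366/q(-139) - 24552/n) + 30513) = sqrt((23366/((-1*(-139))) - 24552/7566/16729) + 30513) = sqrt((23366/139 - 24552*16729/7566) + 30513) = sqrt((23366*(1/139) - 68455068/1261) + 30513) = sqrt((23366/139 - 68455068/1261) + 30513) = sqrt(-9485789926/175279 + 30513) = sqrt(-4137501799/175279) = I*sqrt(725217177826921)/175279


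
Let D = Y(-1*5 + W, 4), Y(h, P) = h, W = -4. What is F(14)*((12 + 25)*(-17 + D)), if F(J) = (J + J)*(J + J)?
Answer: -754208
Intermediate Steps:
F(J) = 4*J² (F(J) = (2*J)*(2*J) = 4*J²)
D = -9 (D = -1*5 - 4 = -5 - 4 = -9)
F(14)*((12 + 25)*(-17 + D)) = (4*14²)*((12 + 25)*(-17 - 9)) = (4*196)*(37*(-26)) = 784*(-962) = -754208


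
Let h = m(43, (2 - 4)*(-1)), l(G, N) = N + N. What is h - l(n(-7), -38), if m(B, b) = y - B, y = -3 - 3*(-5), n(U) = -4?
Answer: 45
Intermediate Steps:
y = 12 (y = -3 + 15 = 12)
l(G, N) = 2*N
m(B, b) = 12 - B
h = -31 (h = 12 - 1*43 = 12 - 43 = -31)
h - l(n(-7), -38) = -31 - 2*(-38) = -31 - 1*(-76) = -31 + 76 = 45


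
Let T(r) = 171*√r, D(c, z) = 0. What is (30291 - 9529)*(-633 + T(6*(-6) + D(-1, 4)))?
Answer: -13142346 + 21301812*I ≈ -1.3142e+7 + 2.1302e+7*I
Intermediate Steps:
(30291 - 9529)*(-633 + T(6*(-6) + D(-1, 4))) = (30291 - 9529)*(-633 + 171*√(6*(-6) + 0)) = 20762*(-633 + 171*√(-36 + 0)) = 20762*(-633 + 171*√(-36)) = 20762*(-633 + 171*(6*I)) = 20762*(-633 + 1026*I) = -13142346 + 21301812*I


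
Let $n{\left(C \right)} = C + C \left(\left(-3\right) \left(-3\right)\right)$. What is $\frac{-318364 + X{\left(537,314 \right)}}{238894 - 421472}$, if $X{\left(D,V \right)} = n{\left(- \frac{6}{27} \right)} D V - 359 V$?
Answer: $\frac{1208695}{273867} \approx 4.4134$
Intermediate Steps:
$n{\left(C \right)} = 10 C$ ($n{\left(C \right)} = C + C 9 = C + 9 C = 10 C$)
$X{\left(D,V \right)} = - 359 V - \frac{20 D V}{9}$ ($X{\left(D,V \right)} = 10 \left(- \frac{6}{27}\right) D V - 359 V = 10 \left(\left(-6\right) \frac{1}{27}\right) D V - 359 V = 10 \left(- \frac{2}{9}\right) D V - 359 V = - \frac{20 D}{9} V - 359 V = - \frac{20 D V}{9} - 359 V = - 359 V - \frac{20 D V}{9}$)
$\frac{-318364 + X{\left(537,314 \right)}}{238894 - 421472} = \frac{-318364 - \frac{314 \left(3231 + 20 \cdot 537\right)}{9}}{238894 - 421472} = \frac{-318364 - \frac{314 \left(3231 + 10740\right)}{9}}{-182578} = \left(-318364 - \frac{314}{9} \cdot 13971\right) \left(- \frac{1}{182578}\right) = \left(-318364 - \frac{1462298}{3}\right) \left(- \frac{1}{182578}\right) = \left(- \frac{2417390}{3}\right) \left(- \frac{1}{182578}\right) = \frac{1208695}{273867}$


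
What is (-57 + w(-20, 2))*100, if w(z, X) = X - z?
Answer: -3500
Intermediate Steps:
(-57 + w(-20, 2))*100 = (-57 + (2 - 1*(-20)))*100 = (-57 + (2 + 20))*100 = (-57 + 22)*100 = -35*100 = -3500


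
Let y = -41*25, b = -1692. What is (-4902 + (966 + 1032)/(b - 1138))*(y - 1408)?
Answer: 16878521457/1415 ≈ 1.1928e+7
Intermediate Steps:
y = -1025
(-4902 + (966 + 1032)/(b - 1138))*(y - 1408) = (-4902 + (966 + 1032)/(-1692 - 1138))*(-1025 - 1408) = (-4902 + 1998/(-2830))*(-2433) = (-4902 + 1998*(-1/2830))*(-2433) = (-4902 - 999/1415)*(-2433) = -6937329/1415*(-2433) = 16878521457/1415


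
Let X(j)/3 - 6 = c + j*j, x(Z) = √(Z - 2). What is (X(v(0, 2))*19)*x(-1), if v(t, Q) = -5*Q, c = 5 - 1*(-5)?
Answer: 6612*I*√3 ≈ 11452.0*I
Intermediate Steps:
c = 10 (c = 5 + 5 = 10)
x(Z) = √(-2 + Z)
X(j) = 48 + 3*j² (X(j) = 18 + 3*(10 + j*j) = 18 + 3*(10 + j²) = 18 + (30 + 3*j²) = 48 + 3*j²)
(X(v(0, 2))*19)*x(-1) = ((48 + 3*(-5*2)²)*19)*√(-2 - 1) = ((48 + 3*(-10)²)*19)*√(-3) = ((48 + 3*100)*19)*(I*√3) = ((48 + 300)*19)*(I*√3) = (348*19)*(I*√3) = 6612*(I*√3) = 6612*I*√3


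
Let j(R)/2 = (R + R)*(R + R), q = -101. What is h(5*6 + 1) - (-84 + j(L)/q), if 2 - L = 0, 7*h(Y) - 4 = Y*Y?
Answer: 157077/707 ≈ 222.17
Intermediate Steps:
h(Y) = 4/7 + Y²/7 (h(Y) = 4/7 + (Y*Y)/7 = 4/7 + Y²/7)
L = 2 (L = 2 - 1*0 = 2 + 0 = 2)
j(R) = 8*R² (j(R) = 2*((R + R)*(R + R)) = 2*((2*R)*(2*R)) = 2*(4*R²) = 8*R²)
h(5*6 + 1) - (-84 + j(L)/q) = (4/7 + (5*6 + 1)²/7) - (-84 + (8*2²)/(-101)) = (4/7 + (30 + 1)²/7) - (-84 - 8*4/101) = (4/7 + (⅐)*31²) - (-84 - 1/101*32) = (4/7 + (⅐)*961) - (-84 - 32/101) = (4/7 + 961/7) - 1*(-8516/101) = 965/7 + 8516/101 = 157077/707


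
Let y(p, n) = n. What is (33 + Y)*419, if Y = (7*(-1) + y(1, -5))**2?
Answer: 74163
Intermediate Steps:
Y = 144 (Y = (7*(-1) - 5)**2 = (-7 - 5)**2 = (-12)**2 = 144)
(33 + Y)*419 = (33 + 144)*419 = 177*419 = 74163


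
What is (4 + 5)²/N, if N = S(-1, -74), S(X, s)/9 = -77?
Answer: -9/77 ≈ -0.11688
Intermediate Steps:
S(X, s) = -693 (S(X, s) = 9*(-77) = -693)
N = -693
(4 + 5)²/N = (4 + 5)²/(-693) = 9²*(-1/693) = 81*(-1/693) = -9/77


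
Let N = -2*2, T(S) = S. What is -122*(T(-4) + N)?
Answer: 976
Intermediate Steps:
N = -4
-122*(T(-4) + N) = -122*(-4 - 4) = -122*(-8) = 976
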